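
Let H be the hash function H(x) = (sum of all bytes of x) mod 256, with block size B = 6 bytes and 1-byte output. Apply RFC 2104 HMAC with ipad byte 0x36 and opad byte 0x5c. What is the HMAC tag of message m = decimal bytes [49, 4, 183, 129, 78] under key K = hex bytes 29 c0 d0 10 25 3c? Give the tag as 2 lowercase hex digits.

bb

Key hex bytes 29 c0 d0 10 25 3c is exactly B = 6 bytes: K' = 29 c0 d0 10 25 3c.
K' ⊕ ipad = 1f f6 e6 26 13 0a.  K' ⊕ opad = 75 9c 8c 4c 79 60.
Inner input = (K'⊕ipad) ∥ m = 1f f6 e6 26 13 0a ∥ 31 04 b7 81 4e.
Inner hash: sum = 31+246+230+38+19+10+49+4+183+129+78 = 1017; mod 256 = 249 → f9.
Outer input = (K'⊕opad) ∥ inner = 75 9c 8c 4c 79 60 ∥ f9.
Outer hash (tag): sum = 117+156+140+76+121+96+249 = 955; mod 256 = 187 → bb.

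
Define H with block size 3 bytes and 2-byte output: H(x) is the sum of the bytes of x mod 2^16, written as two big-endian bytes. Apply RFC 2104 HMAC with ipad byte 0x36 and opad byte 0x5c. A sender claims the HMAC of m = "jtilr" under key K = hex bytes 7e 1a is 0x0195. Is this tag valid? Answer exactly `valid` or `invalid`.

valid

Key hex bytes 7e 1a is 2 bytes ≤ B = 3; zero-pad to 3 bytes: K' = 7e 1a 00.
K' ⊕ ipad = 48 2c 36; K' ⊕ opad = 22 46 5c.
Inner hash: sum = 72+44+54+106+116+105+108+114 = 719 → 02 cf.
Outer hash (recomputed tag): sum = 34+70+92+2+207 = 405 → 01 95.
Recomputed tag = 0195; claimed = 0195 → match.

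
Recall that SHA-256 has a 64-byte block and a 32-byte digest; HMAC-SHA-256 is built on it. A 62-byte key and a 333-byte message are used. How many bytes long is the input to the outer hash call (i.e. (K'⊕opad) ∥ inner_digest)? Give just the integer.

96

Key is 62 ≤ 64 bytes, zero-padded: |K'| = 64.
Outer input = (K'⊕opad) ∥ H(inner) → 64 + 32 = 96 bytes.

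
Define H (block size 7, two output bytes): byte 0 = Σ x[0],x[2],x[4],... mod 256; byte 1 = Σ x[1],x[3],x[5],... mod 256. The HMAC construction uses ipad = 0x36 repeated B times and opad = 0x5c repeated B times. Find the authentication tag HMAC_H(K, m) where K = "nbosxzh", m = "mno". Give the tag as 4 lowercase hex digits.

7e5e

Key "nbosxzh" = 6e 62 6f 73 78 7a 68 is exactly B = 7 bytes: K' = 6e 62 6f 73 78 7a 68.
K' ⊕ ipad = 58 54 59 45 4e 4c 5e.  K' ⊕ opad = 32 3e 33 2f 24 26 34.
Inner input = (K'⊕ipad) ∥ m = 58 54 59 45 4e 4c 5e ∥ 6d 6e 6f.
Inner hash: even-index sum = 459 mod 256 = 203; odd-index sum = 449 mod 256 = 193 → cb c1.
Outer input = (K'⊕opad) ∥ inner = 32 3e 33 2f 24 26 34 ∥ cb c1.
Outer hash (tag): even-index sum = 382 mod 256 = 126; odd-index sum = 350 mod 256 = 94 → 7e 5e.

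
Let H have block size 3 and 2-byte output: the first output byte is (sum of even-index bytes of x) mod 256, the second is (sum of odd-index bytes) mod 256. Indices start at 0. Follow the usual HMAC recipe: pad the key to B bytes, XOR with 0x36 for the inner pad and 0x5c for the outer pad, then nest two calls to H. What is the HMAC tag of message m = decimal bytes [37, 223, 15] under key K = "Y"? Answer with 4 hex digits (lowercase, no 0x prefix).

Key "Y" = 59 is 1 byte ≤ B = 3; zero-pad to 3 bytes: K' = 59 00 00.
K' ⊕ ipad = 6f 36 36.  K' ⊕ opad = 05 5c 5c.
Inner input = (K'⊕ipad) ∥ m = 6f 36 36 ∥ 25 df 0f.
Inner hash: even-index sum = 388 mod 256 = 132; odd-index sum = 106 mod 256 = 106 → 84 6a.
Outer input = (K'⊕opad) ∥ inner = 05 5c 5c ∥ 84 6a.
Outer hash (tag): even-index sum = 203 mod 256 = 203; odd-index sum = 224 mod 256 = 224 → cb e0.

cbe0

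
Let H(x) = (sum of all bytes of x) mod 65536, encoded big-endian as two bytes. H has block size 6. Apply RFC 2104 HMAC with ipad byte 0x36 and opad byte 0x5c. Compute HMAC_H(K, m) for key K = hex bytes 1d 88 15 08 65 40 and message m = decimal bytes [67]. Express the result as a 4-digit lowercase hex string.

Key hex bytes 1d 88 15 08 65 40 is exactly B = 6 bytes: K' = 1d 88 15 08 65 40.
K' ⊕ ipad = 2b be 23 3e 53 76.  K' ⊕ opad = 41 d4 49 54 39 1c.
Inner input = (K'⊕ipad) ∥ m = 2b be 23 3e 53 76 ∥ 43.
Inner hash: sum = 43+190+35+62+83+118+67 = 598 → 02 56.
Outer input = (K'⊕opad) ∥ inner = 41 d4 49 54 39 1c ∥ 02 56.
Outer hash (tag): sum = 65+212+73+84+57+28+2+86 = 607 → 02 5f.

025f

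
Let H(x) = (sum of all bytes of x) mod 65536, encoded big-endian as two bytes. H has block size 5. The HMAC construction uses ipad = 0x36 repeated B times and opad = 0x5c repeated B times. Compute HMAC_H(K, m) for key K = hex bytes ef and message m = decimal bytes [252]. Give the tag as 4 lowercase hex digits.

02d2

Key hex bytes ef is 1 byte ≤ B = 5; zero-pad to 5 bytes: K' = ef 00 00 00 00.
K' ⊕ ipad = d9 36 36 36 36.  K' ⊕ opad = b3 5c 5c 5c 5c.
Inner input = (K'⊕ipad) ∥ m = d9 36 36 36 36 ∥ fc.
Inner hash: sum = 217+54+54+54+54+252 = 685 → 02 ad.
Outer input = (K'⊕opad) ∥ inner = b3 5c 5c 5c 5c ∥ 02 ad.
Outer hash (tag): sum = 179+92+92+92+92+2+173 = 722 → 02 d2.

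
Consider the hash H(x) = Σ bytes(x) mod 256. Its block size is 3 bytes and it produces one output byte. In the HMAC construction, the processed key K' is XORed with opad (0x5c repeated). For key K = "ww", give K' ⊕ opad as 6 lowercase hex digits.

2b2b5c

Key "ww" = 77 77 is 2 bytes ≤ B = 3; zero-pad to 3 bytes: K' = 77 77 00.
XOR each byte with 0x5c: 77⊕5c=2b, 77⊕5c=2b, 00⊕5c=5c.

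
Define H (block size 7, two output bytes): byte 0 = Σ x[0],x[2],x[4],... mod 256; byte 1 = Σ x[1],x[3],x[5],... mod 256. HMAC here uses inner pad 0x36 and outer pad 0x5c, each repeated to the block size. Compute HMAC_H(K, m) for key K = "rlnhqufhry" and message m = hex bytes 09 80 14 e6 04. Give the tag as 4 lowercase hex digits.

3255

Key "rlnhqufhry" = 72 6c 6e 68 71 75 66 68 72 79 is 10 bytes > B = 7, so hash it first: H(key) = 29 2a, then zero-pad to 7 bytes: K' = 29 2a 00 00 00 00 00.
K' ⊕ ipad = 1f 1c 36 36 36 36 36.  K' ⊕ opad = 75 76 5c 5c 5c 5c 5c.
Inner input = (K'⊕ipad) ∥ m = 1f 1c 36 36 36 36 36 ∥ 09 80 14 e6 04.
Inner hash: even-index sum = 551 mod 256 = 39; odd-index sum = 169 mod 256 = 169 → 27 a9.
Outer input = (K'⊕opad) ∥ inner = 75 76 5c 5c 5c 5c 5c ∥ 27 a9.
Outer hash (tag): even-index sum = 562 mod 256 = 50; odd-index sum = 341 mod 256 = 85 → 32 55.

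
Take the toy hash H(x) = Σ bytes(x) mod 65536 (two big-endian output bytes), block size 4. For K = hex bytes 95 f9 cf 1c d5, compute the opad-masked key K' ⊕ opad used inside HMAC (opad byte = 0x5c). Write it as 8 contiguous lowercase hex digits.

5f125c5c

Key hex bytes 95 f9 cf 1c d5 is 5 bytes > B = 4, so hash it first: H(key) = 03 4e, then zero-pad to 4 bytes: K' = 03 4e 00 00.
XOR each byte with 0x5c: 03⊕5c=5f, 4e⊕5c=12, 00⊕5c=5c, 00⊕5c=5c.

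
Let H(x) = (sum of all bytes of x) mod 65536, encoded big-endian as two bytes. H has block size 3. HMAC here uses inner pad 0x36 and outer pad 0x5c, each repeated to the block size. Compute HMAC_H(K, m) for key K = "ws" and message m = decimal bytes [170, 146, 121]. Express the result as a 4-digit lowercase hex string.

0129

Key "ws" = 77 73 is 2 bytes ≤ B = 3; zero-pad to 3 bytes: K' = 77 73 00.
K' ⊕ ipad = 41 45 36.  K' ⊕ opad = 2b 2f 5c.
Inner input = (K'⊕ipad) ∥ m = 41 45 36 ∥ aa 92 79.
Inner hash: sum = 65+69+54+170+146+121 = 625 → 02 71.
Outer input = (K'⊕opad) ∥ inner = 2b 2f 5c ∥ 02 71.
Outer hash (tag): sum = 43+47+92+2+113 = 297 → 01 29.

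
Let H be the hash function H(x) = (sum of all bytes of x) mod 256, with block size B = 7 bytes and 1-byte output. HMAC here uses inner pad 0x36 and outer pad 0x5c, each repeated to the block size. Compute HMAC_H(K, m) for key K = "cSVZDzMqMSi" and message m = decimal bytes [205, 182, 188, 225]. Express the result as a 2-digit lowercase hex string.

20

Key "cSVZDzMqMSi" = 63 53 56 5a 44 7a 4d 71 4d 53 69 is 11 bytes > B = 7, so hash it first: H(key) = eb, then zero-pad to 7 bytes: K' = eb 00 00 00 00 00 00.
K' ⊕ ipad = dd 36 36 36 36 36 36.  K' ⊕ opad = b7 5c 5c 5c 5c 5c 5c.
Inner input = (K'⊕ipad) ∥ m = dd 36 36 36 36 36 36 ∥ cd b6 bc e1.
Inner hash: sum = 221+54+54+54+54+54+54+205+182+188+225 = 1345; mod 256 = 65 → 41.
Outer input = (K'⊕opad) ∥ inner = b7 5c 5c 5c 5c 5c 5c ∥ 41.
Outer hash (tag): sum = 183+92+92+92+92+92+92+65 = 800; mod 256 = 32 → 20.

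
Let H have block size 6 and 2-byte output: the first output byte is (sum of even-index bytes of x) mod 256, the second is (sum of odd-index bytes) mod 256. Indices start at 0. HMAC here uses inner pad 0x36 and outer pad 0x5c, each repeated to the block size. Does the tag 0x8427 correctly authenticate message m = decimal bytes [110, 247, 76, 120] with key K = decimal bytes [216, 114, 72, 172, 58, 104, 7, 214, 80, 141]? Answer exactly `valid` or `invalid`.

Key decimal bytes [216, 114, 72, 172, 58, 104, 7, 214, 80, 141] = d8 72 48 ac 3a 68 07 d6 50 8d is 10 bytes > B = 6, so hash it first: H(key) = b1 e9, then zero-pad to 6 bytes: K' = b1 e9 00 00 00 00.
K' ⊕ ipad = 87 df 36 36 36 36; K' ⊕ opad = ed b5 5c 5c 5c 5c.
Inner hash: even-index sum = 429 mod 256 = 173; odd-index sum = 698 mod 256 = 186 → ad ba.
Outer hash (recomputed tag): even-index sum = 594 mod 256 = 82; odd-index sum = 551 mod 256 = 39 → 52 27.
Recomputed tag = 5227; claimed = 8427 → mismatch.

invalid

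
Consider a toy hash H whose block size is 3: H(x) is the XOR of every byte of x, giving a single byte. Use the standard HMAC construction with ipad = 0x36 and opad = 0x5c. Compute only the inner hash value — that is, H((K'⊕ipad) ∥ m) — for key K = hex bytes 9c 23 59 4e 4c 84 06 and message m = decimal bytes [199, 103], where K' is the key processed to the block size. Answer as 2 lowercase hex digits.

Key hex bytes 9c 23 59 4e 4c 84 06 is 7 bytes > B = 3, so hash it first: H(key) = 66, then zero-pad to 3 bytes: K' = 66 00 00.
K' ⊕ ipad = 50 36 36.
Inner input = 50 36 36 ∥ c7 67.
Inner hash: XOR 50⊕36⊕36⊕c7⊕67 = f0.

f0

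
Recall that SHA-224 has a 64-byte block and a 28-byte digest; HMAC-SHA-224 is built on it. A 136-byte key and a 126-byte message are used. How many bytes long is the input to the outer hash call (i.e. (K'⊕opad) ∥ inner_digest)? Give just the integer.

92

Key is 136 > 64 bytes, so it is hashed to 28 bytes then zero-padded to 64: |K'| = 64.
Outer input = (K'⊕opad) ∥ H(inner) → 64 + 28 = 92 bytes.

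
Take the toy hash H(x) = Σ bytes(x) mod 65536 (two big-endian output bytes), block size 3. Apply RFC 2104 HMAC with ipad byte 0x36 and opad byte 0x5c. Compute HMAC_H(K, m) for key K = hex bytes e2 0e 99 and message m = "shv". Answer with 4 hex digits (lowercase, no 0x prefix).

01e4

Key hex bytes e2 0e 99 is exactly B = 3 bytes: K' = e2 0e 99.
K' ⊕ ipad = d4 38 af.  K' ⊕ opad = be 52 c5.
Inner input = (K'⊕ipad) ∥ m = d4 38 af ∥ 73 68 76.
Inner hash: sum = 212+56+175+115+104+118 = 780 → 03 0c.
Outer input = (K'⊕opad) ∥ inner = be 52 c5 ∥ 03 0c.
Outer hash (tag): sum = 190+82+197+3+12 = 484 → 01 e4.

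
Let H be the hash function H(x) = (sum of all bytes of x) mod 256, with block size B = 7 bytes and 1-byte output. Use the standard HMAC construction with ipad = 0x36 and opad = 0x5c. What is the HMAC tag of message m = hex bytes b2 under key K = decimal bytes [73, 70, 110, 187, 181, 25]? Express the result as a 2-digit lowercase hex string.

40

Key decimal bytes [73, 70, 110, 187, 181, 25] = 49 46 6e bb b5 19 is 6 bytes ≤ B = 7; zero-pad to 7 bytes: K' = 49 46 6e bb b5 19 00.
K' ⊕ ipad = 7f 70 58 8d 83 2f 36.  K' ⊕ opad = 15 1a 32 e7 e9 45 5c.
Inner input = (K'⊕ipad) ∥ m = 7f 70 58 8d 83 2f 36 ∥ b2.
Inner hash: sum = 127+112+88+141+131+47+54+178 = 878; mod 256 = 110 → 6e.
Outer input = (K'⊕opad) ∥ inner = 15 1a 32 e7 e9 45 5c ∥ 6e.
Outer hash (tag): sum = 21+26+50+231+233+69+92+110 = 832; mod 256 = 64 → 40.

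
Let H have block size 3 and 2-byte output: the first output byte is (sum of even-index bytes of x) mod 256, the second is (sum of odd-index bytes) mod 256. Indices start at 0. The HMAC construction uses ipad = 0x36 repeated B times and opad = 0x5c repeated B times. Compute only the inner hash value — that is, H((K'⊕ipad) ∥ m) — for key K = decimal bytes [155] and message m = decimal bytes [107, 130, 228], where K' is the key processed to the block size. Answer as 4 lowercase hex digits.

6585

Key decimal bytes [155] = 9b is 1 byte ≤ B = 3; zero-pad to 3 bytes: K' = 9b 00 00.
K' ⊕ ipad = ad 36 36.
Inner input = ad 36 36 ∥ 6b 82 e4.
Inner hash: even-index sum = 357 mod 256 = 101; odd-index sum = 389 mod 256 = 133 → 65 85.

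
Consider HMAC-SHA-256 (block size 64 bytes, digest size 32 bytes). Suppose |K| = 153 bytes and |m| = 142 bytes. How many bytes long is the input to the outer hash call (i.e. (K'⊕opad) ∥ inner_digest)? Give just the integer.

96

Key is 153 > 64 bytes, so it is hashed to 32 bytes then zero-padded to 64: |K'| = 64.
Outer input = (K'⊕opad) ∥ H(inner) → 64 + 32 = 96 bytes.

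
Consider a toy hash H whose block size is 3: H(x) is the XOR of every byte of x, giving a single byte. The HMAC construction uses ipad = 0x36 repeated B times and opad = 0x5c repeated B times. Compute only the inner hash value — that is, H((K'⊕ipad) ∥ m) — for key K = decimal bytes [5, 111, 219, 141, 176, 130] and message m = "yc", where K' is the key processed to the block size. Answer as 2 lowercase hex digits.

Key decimal bytes [5, 111, 219, 141, 176, 130] = 05 6f db 8d b0 82 is 6 bytes > B = 3, so hash it first: H(key) = 0e, then zero-pad to 3 bytes: K' = 0e 00 00.
K' ⊕ ipad = 38 36 36.
Inner input = 38 36 36 ∥ 79 63.
Inner hash: XOR 38⊕36⊕36⊕79⊕63 = 22.

22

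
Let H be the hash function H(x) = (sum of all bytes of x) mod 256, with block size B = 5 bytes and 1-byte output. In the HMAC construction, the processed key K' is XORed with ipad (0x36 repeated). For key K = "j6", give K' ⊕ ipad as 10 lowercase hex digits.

5c00363636

Key "j6" = 6a 36 is 2 bytes ≤ B = 5; zero-pad to 5 bytes: K' = 6a 36 00 00 00.
XOR each byte with 0x36: 6a⊕36=5c, 36⊕36=00, 00⊕36=36, 00⊕36=36, 00⊕36=36.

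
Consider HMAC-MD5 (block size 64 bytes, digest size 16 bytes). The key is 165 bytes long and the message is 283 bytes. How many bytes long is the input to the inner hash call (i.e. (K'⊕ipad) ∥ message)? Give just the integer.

Key is 165 > 64 bytes, so it is hashed to 16 bytes then zero-padded to 64: |K'| = 64.
Inner input = (K'⊕ipad) ∥ m → 64 + 283 = 347 bytes.

347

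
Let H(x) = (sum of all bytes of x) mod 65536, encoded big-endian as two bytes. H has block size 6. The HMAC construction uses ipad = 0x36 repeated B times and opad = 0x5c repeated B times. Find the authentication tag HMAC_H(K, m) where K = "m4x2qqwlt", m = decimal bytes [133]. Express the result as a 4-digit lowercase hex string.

Key "m4x2qqwlt" = 6d 34 78 32 71 71 77 6c 74 is 9 bytes > B = 6, so hash it first: H(key) = 03 84, then zero-pad to 6 bytes: K' = 03 84 00 00 00 00.
K' ⊕ ipad = 35 b2 36 36 36 36.  K' ⊕ opad = 5f d8 5c 5c 5c 5c.
Inner input = (K'⊕ipad) ∥ m = 35 b2 36 36 36 36 ∥ 85.
Inner hash: sum = 53+178+54+54+54+54+133 = 580 → 02 44.
Outer input = (K'⊕opad) ∥ inner = 5f d8 5c 5c 5c 5c ∥ 02 44.
Outer hash (tag): sum = 95+216+92+92+92+92+2+68 = 749 → 02 ed.

02ed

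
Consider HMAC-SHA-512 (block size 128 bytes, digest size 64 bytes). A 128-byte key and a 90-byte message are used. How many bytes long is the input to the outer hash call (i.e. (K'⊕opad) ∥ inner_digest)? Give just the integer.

Key is 128 ≤ 128 bytes, zero-padded: |K'| = 128.
Outer input = (K'⊕opad) ∥ H(inner) → 128 + 64 = 192 bytes.

192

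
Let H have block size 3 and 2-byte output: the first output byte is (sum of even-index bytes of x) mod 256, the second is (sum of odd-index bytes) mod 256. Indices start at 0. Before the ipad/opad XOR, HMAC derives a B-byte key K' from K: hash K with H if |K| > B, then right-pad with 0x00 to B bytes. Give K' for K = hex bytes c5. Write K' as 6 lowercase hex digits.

c50000

Key hex bytes c5 is 1 byte ≤ B = 3; zero-pad to 3 bytes: K' = c5 00 00.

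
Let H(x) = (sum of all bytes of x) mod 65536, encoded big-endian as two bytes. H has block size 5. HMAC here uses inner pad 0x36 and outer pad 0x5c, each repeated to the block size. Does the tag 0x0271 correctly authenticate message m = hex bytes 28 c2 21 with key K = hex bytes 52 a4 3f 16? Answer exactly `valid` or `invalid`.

Key hex bytes 52 a4 3f 16 is 4 bytes ≤ B = 5; zero-pad to 5 bytes: K' = 52 a4 3f 16 00.
K' ⊕ ipad = 64 92 09 20 36; K' ⊕ opad = 0e f8 63 4a 5c.
Inner hash: sum = 100+146+9+32+54+40+194+33 = 608 → 02 60.
Outer hash (recomputed tag): sum = 14+248+99+74+92+2+96 = 625 → 02 71.
Recomputed tag = 0271; claimed = 0271 → match.

valid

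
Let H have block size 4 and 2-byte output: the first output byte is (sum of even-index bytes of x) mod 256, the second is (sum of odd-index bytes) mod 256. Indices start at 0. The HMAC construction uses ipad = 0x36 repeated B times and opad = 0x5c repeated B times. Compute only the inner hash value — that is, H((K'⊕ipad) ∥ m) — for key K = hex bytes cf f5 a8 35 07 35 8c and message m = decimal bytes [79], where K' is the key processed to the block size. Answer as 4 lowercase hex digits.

Key hex bytes cf f5 a8 35 07 35 8c is 7 bytes > B = 4, so hash it first: H(key) = 0a 5f, then zero-pad to 4 bytes: K' = 0a 5f 00 00.
K' ⊕ ipad = 3c 69 36 36.
Inner input = 3c 69 36 36 ∥ 4f.
Inner hash: even-index sum = 193 mod 256 = 193; odd-index sum = 159 mod 256 = 159 → c1 9f.

c19f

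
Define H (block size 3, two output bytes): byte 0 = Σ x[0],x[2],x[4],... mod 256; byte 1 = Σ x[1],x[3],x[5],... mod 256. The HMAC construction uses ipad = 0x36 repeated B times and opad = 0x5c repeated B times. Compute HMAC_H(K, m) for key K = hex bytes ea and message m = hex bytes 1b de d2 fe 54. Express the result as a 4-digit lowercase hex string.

894a

Key hex bytes ea is 1 byte ≤ B = 3; zero-pad to 3 bytes: K' = ea 00 00.
K' ⊕ ipad = dc 36 36.  K' ⊕ opad = b6 5c 5c.
Inner input = (K'⊕ipad) ∥ m = dc 36 36 ∥ 1b de d2 fe 54.
Inner hash: even-index sum = 750 mod 256 = 238; odd-index sum = 375 mod 256 = 119 → ee 77.
Outer input = (K'⊕opad) ∥ inner = b6 5c 5c ∥ ee 77.
Outer hash (tag): even-index sum = 393 mod 256 = 137; odd-index sum = 330 mod 256 = 74 → 89 4a.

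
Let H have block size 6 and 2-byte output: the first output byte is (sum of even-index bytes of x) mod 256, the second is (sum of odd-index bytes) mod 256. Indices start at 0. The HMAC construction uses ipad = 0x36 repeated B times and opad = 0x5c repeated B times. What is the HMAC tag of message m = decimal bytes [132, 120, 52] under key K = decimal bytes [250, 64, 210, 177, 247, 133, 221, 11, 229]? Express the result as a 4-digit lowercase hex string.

Key decimal bytes [250, 64, 210, 177, 247, 133, 221, 11, 229] = fa 40 d2 b1 f7 85 dd 0b e5 is 9 bytes > B = 6, so hash it first: H(key) = 85 81, then zero-pad to 6 bytes: K' = 85 81 00 00 00 00.
K' ⊕ ipad = b3 b7 36 36 36 36.  K' ⊕ opad = d9 dd 5c 5c 5c 5c.
Inner input = (K'⊕ipad) ∥ m = b3 b7 36 36 36 36 ∥ 84 78 34.
Inner hash: even-index sum = 471 mod 256 = 215; odd-index sum = 411 mod 256 = 155 → d7 9b.
Outer input = (K'⊕opad) ∥ inner = d9 dd 5c 5c 5c 5c ∥ d7 9b.
Outer hash (tag): even-index sum = 616 mod 256 = 104; odd-index sum = 560 mod 256 = 48 → 68 30.

6830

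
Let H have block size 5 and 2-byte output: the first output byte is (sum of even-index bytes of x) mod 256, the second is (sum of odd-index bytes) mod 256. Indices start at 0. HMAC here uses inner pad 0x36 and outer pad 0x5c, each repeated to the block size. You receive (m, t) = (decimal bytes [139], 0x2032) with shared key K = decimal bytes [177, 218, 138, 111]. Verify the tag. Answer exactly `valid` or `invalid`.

Key decimal bytes [177, 218, 138, 111] = b1 da 8a 6f is 4 bytes ≤ B = 5; zero-pad to 5 bytes: K' = b1 da 8a 6f 00.
K' ⊕ ipad = 87 ec bc 59 36; K' ⊕ opad = ed 86 d6 33 5c.
Inner hash: even-index sum = 377 mod 256 = 121; odd-index sum = 464 mod 256 = 208 → 79 d0.
Outer hash (recomputed tag): even-index sum = 751 mod 256 = 239; odd-index sum = 306 mod 256 = 50 → ef 32.
Recomputed tag = ef32; claimed = 2032 → mismatch.

invalid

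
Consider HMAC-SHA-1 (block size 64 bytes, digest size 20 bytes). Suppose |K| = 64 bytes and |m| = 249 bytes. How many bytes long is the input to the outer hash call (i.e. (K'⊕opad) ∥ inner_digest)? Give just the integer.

84

Key is 64 ≤ 64 bytes, zero-padded: |K'| = 64.
Outer input = (K'⊕opad) ∥ H(inner) → 64 + 20 = 84 bytes.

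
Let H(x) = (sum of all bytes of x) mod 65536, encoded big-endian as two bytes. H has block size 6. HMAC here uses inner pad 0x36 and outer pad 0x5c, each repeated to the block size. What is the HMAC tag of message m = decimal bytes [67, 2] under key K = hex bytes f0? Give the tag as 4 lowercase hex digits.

Key hex bytes f0 is 1 byte ≤ B = 6; zero-pad to 6 bytes: K' = f0 00 00 00 00 00.
K' ⊕ ipad = c6 36 36 36 36 36.  K' ⊕ opad = ac 5c 5c 5c 5c 5c.
Inner input = (K'⊕ipad) ∥ m = c6 36 36 36 36 36 ∥ 43 02.
Inner hash: sum = 198+54+54+54+54+54+67+2 = 537 → 02 19.
Outer input = (K'⊕opad) ∥ inner = ac 5c 5c 5c 5c 5c ∥ 02 19.
Outer hash (tag): sum = 172+92+92+92+92+92+2+25 = 659 → 02 93.

0293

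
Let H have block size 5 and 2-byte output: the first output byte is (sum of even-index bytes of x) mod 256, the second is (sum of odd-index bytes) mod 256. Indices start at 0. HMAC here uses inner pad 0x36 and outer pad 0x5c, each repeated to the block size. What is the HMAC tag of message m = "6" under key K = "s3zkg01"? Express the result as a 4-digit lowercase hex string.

f50d

Key "s3zkg01" = 73 33 7a 6b 67 30 31 is 7 bytes > B = 5, so hash it first: H(key) = 85 ce, then zero-pad to 5 bytes: K' = 85 ce 00 00 00.
K' ⊕ ipad = b3 f8 36 36 36.  K' ⊕ opad = d9 92 5c 5c 5c.
Inner input = (K'⊕ipad) ∥ m = b3 f8 36 36 36 ∥ 36.
Inner hash: even-index sum = 287 mod 256 = 31; odd-index sum = 356 mod 256 = 100 → 1f 64.
Outer input = (K'⊕opad) ∥ inner = d9 92 5c 5c 5c ∥ 1f 64.
Outer hash (tag): even-index sum = 501 mod 256 = 245; odd-index sum = 269 mod 256 = 13 → f5 0d.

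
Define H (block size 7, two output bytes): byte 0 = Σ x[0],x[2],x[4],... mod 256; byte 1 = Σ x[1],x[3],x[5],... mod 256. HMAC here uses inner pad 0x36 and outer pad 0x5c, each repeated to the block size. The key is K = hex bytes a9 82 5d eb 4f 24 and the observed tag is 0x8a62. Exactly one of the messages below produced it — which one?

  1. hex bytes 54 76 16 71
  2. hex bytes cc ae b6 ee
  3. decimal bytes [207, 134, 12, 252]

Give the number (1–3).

2

Key hex bytes a9 82 5d eb 4f 24 is 6 bytes ≤ B = 7; zero-pad to 7 bytes: K' = a9 82 5d eb 4f 24 00.
K' ⊕ ipad = 9f b4 6b dd 79 12 36; K' ⊕ opad = f5 de 01 b7 13 78 5c.
m1: inner = H(9f b4 6b dd 79 12 36 54 76 16 71) = a0 0d; tag = H(f5 de 01 b7 13 78 5c a0 0d) = 72ad
m2: inner = H(9f b4 6b dd 79 12 36 cc ae b6 ee) = 55 25; tag = H(f5 de 01 b7 13 78 5c 55 25) = 8a62 ← matches
m3: inner = H(9f b4 6b dd 79 12 36 cf 86 0c fc) = 3b 7e; tag = H(f5 de 01 b7 13 78 5c 3b 7e) = e348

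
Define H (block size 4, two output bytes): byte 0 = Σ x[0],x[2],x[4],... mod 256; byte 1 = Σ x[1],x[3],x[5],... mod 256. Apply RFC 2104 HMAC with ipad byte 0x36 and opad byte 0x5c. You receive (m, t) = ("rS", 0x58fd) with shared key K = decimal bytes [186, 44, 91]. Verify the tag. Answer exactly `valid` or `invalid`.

Key decimal bytes [186, 44, 91] = ba 2c 5b is 3 bytes ≤ B = 4; zero-pad to 4 bytes: K' = ba 2c 5b 00.
K' ⊕ ipad = 8c 1a 6d 36; K' ⊕ opad = e6 70 07 5c.
Inner hash: even-index sum = 363 mod 256 = 107; odd-index sum = 163 mod 256 = 163 → 6b a3.
Outer hash (recomputed tag): even-index sum = 344 mod 256 = 88; odd-index sum = 367 mod 256 = 111 → 58 6f.
Recomputed tag = 586f; claimed = 58fd → mismatch.

invalid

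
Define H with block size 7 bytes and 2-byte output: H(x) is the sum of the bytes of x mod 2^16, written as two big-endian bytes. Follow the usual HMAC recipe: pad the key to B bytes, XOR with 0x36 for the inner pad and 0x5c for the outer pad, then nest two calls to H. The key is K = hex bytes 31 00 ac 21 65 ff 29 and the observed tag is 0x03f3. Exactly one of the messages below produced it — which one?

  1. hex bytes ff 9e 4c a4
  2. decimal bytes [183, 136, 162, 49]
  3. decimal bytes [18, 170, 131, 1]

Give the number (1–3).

3

Key hex bytes 31 00 ac 21 65 ff 29 is exactly B = 7 bytes: K' = 31 00 ac 21 65 ff 29.
K' ⊕ ipad = 07 36 9a 17 53 c9 1f; K' ⊕ opad = 6d 5c f0 7d 39 a3 75.
m1: inner = H(07 36 9a 17 53 c9 1f ff 9e 4c a4) = 04 b6; tag = H(6d 5c f0 7d 39 a3 75 04 b6) = 0441
m2: inner = H(07 36 9a 17 53 c9 1f b7 88 a2 31) = 04 3b; tag = H(6d 5c f0 7d 39 a3 75 04 3b) = 03c6
m3: inner = H(07 36 9a 17 53 c9 1f 12 aa 83 01) = 03 69; tag = H(6d 5c f0 7d 39 a3 75 03 69) = 03f3 ← matches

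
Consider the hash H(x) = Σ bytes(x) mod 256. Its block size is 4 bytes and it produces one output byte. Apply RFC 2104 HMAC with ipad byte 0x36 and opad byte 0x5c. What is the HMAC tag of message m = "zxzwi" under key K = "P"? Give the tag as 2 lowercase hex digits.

Key "P" = 50 is 1 byte ≤ B = 4; zero-pad to 4 bytes: K' = 50 00 00 00.
K' ⊕ ipad = 66 36 36 36.  K' ⊕ opad = 0c 5c 5c 5c.
Inner input = (K'⊕ipad) ∥ m = 66 36 36 36 ∥ 7a 78 7a 77 69.
Inner hash: sum = 102+54+54+54+122+120+122+119+105 = 852; mod 256 = 84 → 54.
Outer input = (K'⊕opad) ∥ inner = 0c 5c 5c 5c ∥ 54.
Outer hash (tag): sum = 12+92+92+92+84 = 372; mod 256 = 116 → 74.

74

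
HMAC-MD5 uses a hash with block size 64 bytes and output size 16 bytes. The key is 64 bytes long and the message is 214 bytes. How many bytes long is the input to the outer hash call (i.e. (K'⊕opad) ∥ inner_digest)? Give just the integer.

80

Key is 64 ≤ 64 bytes, zero-padded: |K'| = 64.
Outer input = (K'⊕opad) ∥ H(inner) → 64 + 16 = 80 bytes.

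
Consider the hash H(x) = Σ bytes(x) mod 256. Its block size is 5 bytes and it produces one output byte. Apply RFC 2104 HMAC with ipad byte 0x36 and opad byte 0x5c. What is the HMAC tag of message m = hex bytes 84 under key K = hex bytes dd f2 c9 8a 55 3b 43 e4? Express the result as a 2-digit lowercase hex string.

Key hex bytes dd f2 c9 8a 55 3b 43 e4 is 8 bytes > B = 5, so hash it first: H(key) = d9, then zero-pad to 5 bytes: K' = d9 00 00 00 00.
K' ⊕ ipad = ef 36 36 36 36.  K' ⊕ opad = 85 5c 5c 5c 5c.
Inner input = (K'⊕ipad) ∥ m = ef 36 36 36 36 ∥ 84.
Inner hash: sum = 239+54+54+54+54+132 = 587; mod 256 = 75 → 4b.
Outer input = (K'⊕opad) ∥ inner = 85 5c 5c 5c 5c ∥ 4b.
Outer hash (tag): sum = 133+92+92+92+92+75 = 576; mod 256 = 64 → 40.

40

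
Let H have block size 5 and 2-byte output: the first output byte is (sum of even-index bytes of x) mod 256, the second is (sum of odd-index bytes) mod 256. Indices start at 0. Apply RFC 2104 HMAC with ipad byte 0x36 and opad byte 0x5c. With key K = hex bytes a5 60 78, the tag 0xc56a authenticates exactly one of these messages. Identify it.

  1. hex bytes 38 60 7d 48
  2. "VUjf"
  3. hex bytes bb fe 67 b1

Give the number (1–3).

2

Key hex bytes a5 60 78 is 3 bytes ≤ B = 5; zero-pad to 5 bytes: K' = a5 60 78 00 00.
K' ⊕ ipad = 93 56 4e 36 36; K' ⊕ opad = f9 3c 24 5c 5c.
m1: inner = H(93 56 4e 36 36 38 60 7d 48) = bf 41; tag = H(f9 3c 24 5c 5c bf 41) = ba57
m2: inner = H(93 56 4e 36 36 56 55 6a 66) = d2 4c; tag = H(f9 3c 24 5c 5c d2 4c) = c56a ← matches
m3: inner = H(93 56 4e 36 36 bb fe 67 b1) = c6 ae; tag = H(f9 3c 24 5c 5c c6 ae) = 275e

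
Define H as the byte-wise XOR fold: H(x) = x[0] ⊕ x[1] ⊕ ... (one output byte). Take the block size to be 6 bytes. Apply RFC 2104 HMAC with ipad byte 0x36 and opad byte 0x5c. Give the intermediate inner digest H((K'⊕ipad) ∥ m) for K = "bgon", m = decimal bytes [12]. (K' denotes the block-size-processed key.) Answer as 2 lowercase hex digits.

08

Key "bgon" = 62 67 6f 6e is 4 bytes ≤ B = 6; zero-pad to 6 bytes: K' = 62 67 6f 6e 00 00.
K' ⊕ ipad = 54 51 59 58 36 36.
Inner input = 54 51 59 58 36 36 ∥ 0c.
Inner hash: XOR 54⊕51⊕59⊕58⊕36⊕36⊕0c = 08.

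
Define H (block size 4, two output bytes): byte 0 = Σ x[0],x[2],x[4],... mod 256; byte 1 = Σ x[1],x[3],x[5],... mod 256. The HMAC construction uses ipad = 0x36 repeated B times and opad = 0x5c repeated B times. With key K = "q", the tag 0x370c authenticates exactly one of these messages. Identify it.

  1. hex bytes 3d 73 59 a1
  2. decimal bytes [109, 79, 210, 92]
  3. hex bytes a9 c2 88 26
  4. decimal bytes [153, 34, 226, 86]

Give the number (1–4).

3

Key "q" = 71 is 1 byte ≤ B = 4; zero-pad to 4 bytes: K' = 71 00 00 00.
K' ⊕ ipad = 47 36 36 36; K' ⊕ opad = 2d 5c 5c 5c.
m1: inner = H(47 36 36 36 3d 73 59 a1) = 13 80; tag = H(2d 5c 5c 5c 13 80) = 9c38
m2: inner = H(47 36 36 36 6d 4f d2 5c) = bc 17; tag = H(2d 5c 5c 5c bc 17) = 45cf
m3: inner = H(47 36 36 36 a9 c2 88 26) = ae 54; tag = H(2d 5c 5c 5c ae 54) = 370c ← matches
m4: inner = H(47 36 36 36 99 22 e2 56) = f8 e4; tag = H(2d 5c 5c 5c f8 e4) = 819c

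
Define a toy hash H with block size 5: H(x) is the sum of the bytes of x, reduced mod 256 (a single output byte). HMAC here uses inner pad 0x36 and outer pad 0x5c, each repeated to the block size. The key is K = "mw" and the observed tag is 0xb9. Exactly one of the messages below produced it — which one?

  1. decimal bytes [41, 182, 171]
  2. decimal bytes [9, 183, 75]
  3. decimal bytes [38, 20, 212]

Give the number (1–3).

2

Key "mw" = 6d 77 is 2 bytes ≤ B = 5; zero-pad to 5 bytes: K' = 6d 77 00 00 00.
K' ⊕ ipad = 5b 41 36 36 36; K' ⊕ opad = 31 2b 5c 5c 5c.
m1: inner = H(5b 41 36 36 36 29 b6 ab) = c8; tag = H(31 2b 5c 5c 5c c8) = 38
m2: inner = H(5b 41 36 36 36 09 b7 4b) = 49; tag = H(31 2b 5c 5c 5c 49) = b9 ← matches
m3: inner = H(5b 41 36 36 36 26 14 d4) = 4c; tag = H(31 2b 5c 5c 5c 4c) = bc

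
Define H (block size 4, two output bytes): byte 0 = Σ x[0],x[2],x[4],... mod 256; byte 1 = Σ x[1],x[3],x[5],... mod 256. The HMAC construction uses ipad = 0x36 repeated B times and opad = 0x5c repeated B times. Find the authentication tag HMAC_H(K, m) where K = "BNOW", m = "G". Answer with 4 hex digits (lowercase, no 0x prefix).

65f6

Key "BNOW" = 42 4e 4f 57 is exactly B = 4 bytes: K' = 42 4e 4f 57.
K' ⊕ ipad = 74 78 79 61.  K' ⊕ opad = 1e 12 13 0b.
Inner input = (K'⊕ipad) ∥ m = 74 78 79 61 ∥ 47.
Inner hash: even-index sum = 308 mod 256 = 52; odd-index sum = 217 mod 256 = 217 → 34 d9.
Outer input = (K'⊕opad) ∥ inner = 1e 12 13 0b ∥ 34 d9.
Outer hash (tag): even-index sum = 101 mod 256 = 101; odd-index sum = 246 mod 256 = 246 → 65 f6.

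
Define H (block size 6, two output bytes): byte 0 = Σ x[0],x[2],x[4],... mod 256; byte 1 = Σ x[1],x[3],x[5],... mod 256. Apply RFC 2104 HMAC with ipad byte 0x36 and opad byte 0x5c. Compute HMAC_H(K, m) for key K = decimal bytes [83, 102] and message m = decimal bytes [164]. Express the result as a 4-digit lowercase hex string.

Key decimal bytes [83, 102] = 53 66 is 2 bytes ≤ B = 6; zero-pad to 6 bytes: K' = 53 66 00 00 00 00.
K' ⊕ ipad = 65 50 36 36 36 36.  K' ⊕ opad = 0f 3a 5c 5c 5c 5c.
Inner input = (K'⊕ipad) ∥ m = 65 50 36 36 36 36 ∥ a4.
Inner hash: even-index sum = 373 mod 256 = 117; odd-index sum = 188 mod 256 = 188 → 75 bc.
Outer input = (K'⊕opad) ∥ inner = 0f 3a 5c 5c 5c 5c ∥ 75 bc.
Outer hash (tag): even-index sum = 316 mod 256 = 60; odd-index sum = 430 mod 256 = 174 → 3c ae.

3cae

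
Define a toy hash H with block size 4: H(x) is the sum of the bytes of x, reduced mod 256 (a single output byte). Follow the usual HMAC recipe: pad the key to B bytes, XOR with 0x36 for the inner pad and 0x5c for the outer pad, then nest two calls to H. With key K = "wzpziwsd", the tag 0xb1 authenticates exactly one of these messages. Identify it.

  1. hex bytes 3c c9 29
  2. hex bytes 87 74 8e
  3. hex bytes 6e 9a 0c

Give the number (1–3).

Key "wzpziwsd" = 77 7a 70 7a 69 77 73 64 is 8 bytes > B = 4, so hash it first: H(key) = 92, then zero-pad to 4 bytes: K' = 92 00 00 00.
K' ⊕ ipad = a4 36 36 36; K' ⊕ opad = ce 5c 5c 5c.
m1: inner = H(a4 36 36 36 3c c9 29) = 74; tag = H(ce 5c 5c 5c 74) = 56
m2: inner = H(a4 36 36 36 87 74 8e) = cf; tag = H(ce 5c 5c 5c cf) = b1 ← matches
m3: inner = H(a4 36 36 36 6e 9a 0c) = 5a; tag = H(ce 5c 5c 5c 5a) = 3c

2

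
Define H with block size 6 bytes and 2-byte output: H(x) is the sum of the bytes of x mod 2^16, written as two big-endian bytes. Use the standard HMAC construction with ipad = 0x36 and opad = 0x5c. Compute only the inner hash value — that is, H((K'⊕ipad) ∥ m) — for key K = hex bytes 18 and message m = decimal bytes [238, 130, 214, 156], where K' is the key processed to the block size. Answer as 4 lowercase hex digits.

041e

Key hex bytes 18 is 1 byte ≤ B = 6; zero-pad to 6 bytes: K' = 18 00 00 00 00 00.
K' ⊕ ipad = 2e 36 36 36 36 36.
Inner input = 2e 36 36 36 36 36 ∥ ee 82 d6 9c.
Inner hash: sum = 46+54+54+54+54+54+238+130+214+156 = 1054 → 04 1e.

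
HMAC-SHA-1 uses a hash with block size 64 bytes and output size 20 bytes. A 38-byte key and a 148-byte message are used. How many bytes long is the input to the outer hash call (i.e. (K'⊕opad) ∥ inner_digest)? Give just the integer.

Key is 38 ≤ 64 bytes, zero-padded: |K'| = 64.
Outer input = (K'⊕opad) ∥ H(inner) → 64 + 20 = 84 bytes.

84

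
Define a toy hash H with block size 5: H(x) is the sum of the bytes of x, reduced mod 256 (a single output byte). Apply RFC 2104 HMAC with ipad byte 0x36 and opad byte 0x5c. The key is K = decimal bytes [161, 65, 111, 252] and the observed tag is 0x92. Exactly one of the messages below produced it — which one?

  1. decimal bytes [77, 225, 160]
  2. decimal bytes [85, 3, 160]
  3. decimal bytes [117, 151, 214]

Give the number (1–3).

3

Key decimal bytes [161, 65, 111, 252] = a1 41 6f fc is 4 bytes ≤ B = 5; zero-pad to 5 bytes: K' = a1 41 6f fc 00.
K' ⊕ ipad = 97 77 59 ca 36; K' ⊕ opad = fd 1d 33 a0 5c.
m1: inner = H(97 77 59 ca 36 4d e1 a0) = 35; tag = H(fd 1d 33 a0 5c 35) = 7e
m2: inner = H(97 77 59 ca 36 55 03 a0) = 5f; tag = H(fd 1d 33 a0 5c 5f) = a8
m3: inner = H(97 77 59 ca 36 75 97 d6) = 49; tag = H(fd 1d 33 a0 5c 49) = 92 ← matches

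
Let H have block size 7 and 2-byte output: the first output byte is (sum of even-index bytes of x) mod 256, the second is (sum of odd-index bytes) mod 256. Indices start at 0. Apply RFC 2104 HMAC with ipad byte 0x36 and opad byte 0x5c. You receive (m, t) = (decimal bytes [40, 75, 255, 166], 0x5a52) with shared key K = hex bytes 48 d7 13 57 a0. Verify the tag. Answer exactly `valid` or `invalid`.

Key hex bytes 48 d7 13 57 a0 is 5 bytes ≤ B = 7; zero-pad to 7 bytes: K' = 48 d7 13 57 a0 00 00.
K' ⊕ ipad = 7e e1 25 61 96 36 36; K' ⊕ opad = 14 8b 4f 0b fc 5c 5c.
Inner hash: even-index sum = 608 mod 256 = 96; odd-index sum = 671 mod 256 = 159 → 60 9f.
Outer hash (recomputed tag): even-index sum = 602 mod 256 = 90; odd-index sum = 338 mod 256 = 82 → 5a 52.
Recomputed tag = 5a52; claimed = 5a52 → match.

valid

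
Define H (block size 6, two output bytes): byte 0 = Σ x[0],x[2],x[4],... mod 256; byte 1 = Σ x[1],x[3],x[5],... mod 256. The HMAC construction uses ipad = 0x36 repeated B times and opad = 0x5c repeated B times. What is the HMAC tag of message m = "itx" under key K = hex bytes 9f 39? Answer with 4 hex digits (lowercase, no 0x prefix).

710c

Key hex bytes 9f 39 is 2 bytes ≤ B = 6; zero-pad to 6 bytes: K' = 9f 39 00 00 00 00.
K' ⊕ ipad = a9 0f 36 36 36 36.  K' ⊕ opad = c3 65 5c 5c 5c 5c.
Inner input = (K'⊕ipad) ∥ m = a9 0f 36 36 36 36 ∥ 69 74 78.
Inner hash: even-index sum = 502 mod 256 = 246; odd-index sum = 239 mod 256 = 239 → f6 ef.
Outer input = (K'⊕opad) ∥ inner = c3 65 5c 5c 5c 5c ∥ f6 ef.
Outer hash (tag): even-index sum = 625 mod 256 = 113; odd-index sum = 524 mod 256 = 12 → 71 0c.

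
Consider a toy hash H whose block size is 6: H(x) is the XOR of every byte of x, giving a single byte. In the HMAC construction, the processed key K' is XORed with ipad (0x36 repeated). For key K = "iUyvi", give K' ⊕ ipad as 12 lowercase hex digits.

5f634f405f36

Key "iUyvi" = 69 55 79 76 69 is 5 bytes ≤ B = 6; zero-pad to 6 bytes: K' = 69 55 79 76 69 00.
XOR each byte with 0x36: 69⊕36=5f, 55⊕36=63, 79⊕36=4f, 76⊕36=40, 69⊕36=5f, 00⊕36=36.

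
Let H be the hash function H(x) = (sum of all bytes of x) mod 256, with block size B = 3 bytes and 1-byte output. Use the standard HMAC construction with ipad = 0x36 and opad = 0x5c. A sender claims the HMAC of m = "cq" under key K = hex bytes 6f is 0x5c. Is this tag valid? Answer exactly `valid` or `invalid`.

invalid

Key hex bytes 6f is 1 byte ≤ B = 3; zero-pad to 3 bytes: K' = 6f 00 00.
K' ⊕ ipad = 59 36 36; K' ⊕ opad = 33 5c 5c.
Inner hash: sum = 89+54+54+99+113 = 409; mod 256 = 153 → 99.
Outer hash (recomputed tag): sum = 51+92+92+153 = 388; mod 256 = 132 → 84.
Recomputed tag = 84; claimed = 5c → mismatch.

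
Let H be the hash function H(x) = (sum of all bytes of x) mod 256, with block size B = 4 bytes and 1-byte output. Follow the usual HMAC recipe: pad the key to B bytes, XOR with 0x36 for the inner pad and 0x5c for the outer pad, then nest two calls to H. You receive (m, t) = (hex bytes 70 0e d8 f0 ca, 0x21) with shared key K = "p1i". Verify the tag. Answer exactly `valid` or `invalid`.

invalid

Key "p1i" = 70 31 69 is 3 bytes ≤ B = 4; zero-pad to 4 bytes: K' = 70 31 69 00.
K' ⊕ ipad = 46 07 5f 36; K' ⊕ opad = 2c 6d 35 5c.
Inner hash: sum = 70+7+95+54+112+14+216+240+202 = 1010; mod 256 = 242 → f2.
Outer hash (recomputed tag): sum = 44+109+53+92+242 = 540; mod 256 = 28 → 1c.
Recomputed tag = 1c; claimed = 21 → mismatch.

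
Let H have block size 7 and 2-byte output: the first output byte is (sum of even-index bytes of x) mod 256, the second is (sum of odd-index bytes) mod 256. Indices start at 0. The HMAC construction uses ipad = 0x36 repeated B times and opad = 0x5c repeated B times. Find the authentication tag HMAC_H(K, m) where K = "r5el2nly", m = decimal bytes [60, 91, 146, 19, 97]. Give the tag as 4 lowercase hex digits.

Key "r5el2nly" = 72 35 65 6c 32 6e 6c 79 is 8 bytes > B = 7, so hash it first: H(key) = 75 88, then zero-pad to 7 bytes: K' = 75 88 00 00 00 00 00.
K' ⊕ ipad = 43 be 36 36 36 36 36.  K' ⊕ opad = 29 d4 5c 5c 5c 5c 5c.
Inner input = (K'⊕ipad) ∥ m = 43 be 36 36 36 36 36 ∥ 3c 5b 92 13 61.
Inner hash: even-index sum = 339 mod 256 = 83; odd-index sum = 601 mod 256 = 89 → 53 59.
Outer input = (K'⊕opad) ∥ inner = 29 d4 5c 5c 5c 5c 5c ∥ 53 59.
Outer hash (tag): even-index sum = 406 mod 256 = 150; odd-index sum = 479 mod 256 = 223 → 96 df.

96df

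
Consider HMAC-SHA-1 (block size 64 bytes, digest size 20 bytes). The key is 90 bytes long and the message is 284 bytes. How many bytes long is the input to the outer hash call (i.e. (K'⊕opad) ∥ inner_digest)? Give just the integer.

Key is 90 > 64 bytes, so it is hashed to 20 bytes then zero-padded to 64: |K'| = 64.
Outer input = (K'⊕opad) ∥ H(inner) → 64 + 20 = 84 bytes.

84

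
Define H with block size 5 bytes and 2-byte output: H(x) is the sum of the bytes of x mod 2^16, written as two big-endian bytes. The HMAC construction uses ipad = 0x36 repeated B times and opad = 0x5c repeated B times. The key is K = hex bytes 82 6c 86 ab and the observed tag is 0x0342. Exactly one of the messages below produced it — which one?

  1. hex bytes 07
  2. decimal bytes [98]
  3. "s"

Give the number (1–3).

Key hex bytes 82 6c 86 ab is 4 bytes ≤ B = 5; zero-pad to 5 bytes: K' = 82 6c 86 ab 00.
K' ⊕ ipad = b4 5a b0 9d 36; K' ⊕ opad = de 30 da f7 5c.
m1: inner = H(b4 5a b0 9d 36 07) = 02 98; tag = H(de 30 da f7 5c 02 98) = 03d5
m2: inner = H(b4 5a b0 9d 36 62) = 02 f3; tag = H(de 30 da f7 5c 02 f3) = 0430
m3: inner = H(b4 5a b0 9d 36 73) = 03 04; tag = H(de 30 da f7 5c 03 04) = 0342 ← matches

3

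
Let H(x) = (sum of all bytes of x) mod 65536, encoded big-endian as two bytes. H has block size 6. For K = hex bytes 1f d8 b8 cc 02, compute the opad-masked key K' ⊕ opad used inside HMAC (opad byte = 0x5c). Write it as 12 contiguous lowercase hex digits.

Key hex bytes 1f d8 b8 cc 02 is 5 bytes ≤ B = 6; zero-pad to 6 bytes: K' = 1f d8 b8 cc 02 00.
XOR each byte with 0x5c: 1f⊕5c=43, d8⊕5c=84, b8⊕5c=e4, cc⊕5c=90, 02⊕5c=5e, 00⊕5c=5c.

4384e4905e5c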